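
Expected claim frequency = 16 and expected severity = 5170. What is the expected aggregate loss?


E[S] = E[N] * E[X]
= 16 * 5170
= 82720


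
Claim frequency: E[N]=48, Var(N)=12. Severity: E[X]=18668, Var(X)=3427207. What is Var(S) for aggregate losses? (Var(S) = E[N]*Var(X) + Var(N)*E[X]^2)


Var(S) = E[N]*Var(X) + Var(N)*E[X]^2
= 48*3427207 + 12*18668^2
= 164505936 + 4181930688
= 4.3464e+09


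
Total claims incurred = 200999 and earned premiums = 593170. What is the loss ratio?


Loss ratio = claims / premiums
= 200999 / 593170
= 0.3389


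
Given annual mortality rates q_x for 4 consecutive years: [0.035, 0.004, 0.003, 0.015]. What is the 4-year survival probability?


p_k = 1 - q_k for each year
Survival = product of (1 - q_k)
= 0.965 * 0.996 * 0.997 * 0.985
= 0.9439


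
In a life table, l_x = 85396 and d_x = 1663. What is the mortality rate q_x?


q_x = d_x / l_x
= 1663 / 85396
= 0.0195


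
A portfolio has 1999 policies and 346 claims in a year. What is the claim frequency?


frequency = claims / policies
= 346 / 1999
= 0.1731


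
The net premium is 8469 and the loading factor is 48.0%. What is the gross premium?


Gross = net * (1 + loading)
= 8469 * (1 + 0.48)
= 8469 * 1.48
= 12534.12


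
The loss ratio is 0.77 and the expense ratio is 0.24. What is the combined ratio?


Combined ratio = loss ratio + expense ratio
= 0.77 + 0.24
= 1.01


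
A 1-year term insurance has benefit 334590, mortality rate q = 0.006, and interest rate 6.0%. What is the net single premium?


NSP = benefit * q * v
v = 1/(1+i) = 0.943396
NSP = 334590 * 0.006 * 0.943396
= 1893.9057


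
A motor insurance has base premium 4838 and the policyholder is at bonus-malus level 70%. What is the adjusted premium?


adjusted = base * BM_level / 100
= 4838 * 70 / 100
= 4838 * 0.7
= 3386.6


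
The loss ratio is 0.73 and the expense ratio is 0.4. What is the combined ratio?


Combined ratio = loss ratio + expense ratio
= 0.73 + 0.4
= 1.13


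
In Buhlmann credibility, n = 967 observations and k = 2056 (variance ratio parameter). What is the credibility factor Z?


Z = n / (n + k)
= 967 / (967 + 2056)
= 967 / 3023
= 0.3199


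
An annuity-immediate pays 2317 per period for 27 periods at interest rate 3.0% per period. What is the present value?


PV = PMT * (1 - (1+i)^(-n)) / i
= 2317 * (1 - (1+0.03)^(-27)) / 0.03
= 2317 * (1 - 0.450189) / 0.03
= 2317 * 18.327031
= 42463.7319


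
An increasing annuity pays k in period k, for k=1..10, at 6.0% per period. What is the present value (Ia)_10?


(Ia)_n = sum_{k=1}^{n} k * v^k, v = 1/(1+i)
v = 0.943396
Sum computed term by term:
(Ia)_10 = 36.9624


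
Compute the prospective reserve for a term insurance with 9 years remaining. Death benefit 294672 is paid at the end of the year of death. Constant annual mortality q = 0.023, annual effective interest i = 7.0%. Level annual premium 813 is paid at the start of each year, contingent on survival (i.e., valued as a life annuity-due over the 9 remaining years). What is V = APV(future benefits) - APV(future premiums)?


v = 1/(1+i) = 0.934579
APV(future benefits) per unit = sum_{k=0}^{8} k_p_x * q * v^(k+1) = 0.138208
APV(future benefits) = 294672 * 0.138208 = 40725.8817
Life annuity-due factor ä_{x:9} = sum_{k=0}^{8} k_p_x * v^k = 6.429653
APV(future premiums) = 813 * 6.429653 = 5227.3083
V = 40725.8817 - 5227.3083
= 35498.5734


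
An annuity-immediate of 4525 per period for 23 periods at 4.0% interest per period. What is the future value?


FV = PMT * ((1+i)^n - 1) / i
= 4525 * ((1.04)^23 - 1) / 0.04
= 4525 * (2.464716 - 1) / 0.04
= 165695.9458


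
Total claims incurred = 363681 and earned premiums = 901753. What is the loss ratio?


Loss ratio = claims / premiums
= 363681 / 901753
= 0.4033


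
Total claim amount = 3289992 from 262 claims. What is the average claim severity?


severity = total / number
= 3289992 / 262
= 12557.2214


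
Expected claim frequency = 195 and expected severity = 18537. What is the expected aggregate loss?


E[S] = E[N] * E[X]
= 195 * 18537
= 3.6147e+06


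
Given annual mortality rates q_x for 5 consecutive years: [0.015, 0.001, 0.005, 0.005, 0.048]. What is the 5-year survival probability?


p_k = 1 - q_k for each year
Survival = product of (1 - q_k)
= 0.985 * 0.999 * 0.995 * 0.995 * 0.952
= 0.9274


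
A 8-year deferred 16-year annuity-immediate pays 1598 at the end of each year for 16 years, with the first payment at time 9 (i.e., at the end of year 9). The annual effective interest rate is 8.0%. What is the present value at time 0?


PV at time 8 of the 16-year annuity-immediate:
a_n = 1598 * (1-(1+0.08)^(-16))/0.08 = 14144.4879
Discount back 8 years to time 0:
PV = 14144.4879 * (1+0.08)^(-8)
= 14144.4879 * 0.540269
= 7641.8267


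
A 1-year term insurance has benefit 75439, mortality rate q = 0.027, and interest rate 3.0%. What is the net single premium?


NSP = benefit * q * v
v = 1/(1+i) = 0.970874
NSP = 75439 * 0.027 * 0.970874
= 1977.5272


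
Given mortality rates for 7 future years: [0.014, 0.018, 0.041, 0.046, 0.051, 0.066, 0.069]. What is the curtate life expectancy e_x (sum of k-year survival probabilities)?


e_x = sum_{k=1}^{n} k_p_x
k_p_x values:
  1_p_x = 0.986
  2_p_x = 0.968252
  3_p_x = 0.928554
  4_p_x = 0.88584
  5_p_x = 0.840662
  6_p_x = 0.785179
  7_p_x = 0.731001
e_x = 6.1255


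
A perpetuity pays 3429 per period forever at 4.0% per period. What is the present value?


PV = PMT / i
= 3429 / 0.04
= 85725.0


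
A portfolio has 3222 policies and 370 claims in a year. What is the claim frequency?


frequency = claims / policies
= 370 / 3222
= 0.1148


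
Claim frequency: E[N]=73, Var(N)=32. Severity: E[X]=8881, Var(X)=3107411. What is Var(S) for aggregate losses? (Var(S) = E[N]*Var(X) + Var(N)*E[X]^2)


Var(S) = E[N]*Var(X) + Var(N)*E[X]^2
= 73*3107411 + 32*8881^2
= 226841003 + 2523909152
= 2.7508e+09


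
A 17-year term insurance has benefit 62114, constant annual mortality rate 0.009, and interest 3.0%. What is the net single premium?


NSP = benefit * sum_{k=0}^{n-1} k_p_x * q * v^(k+1)
With constant q=0.009, v=0.970874
Sum = 0.111041
NSP = 62114 * 0.111041
= 6897.1897


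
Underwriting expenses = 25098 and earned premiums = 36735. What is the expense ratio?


Expense ratio = expenses / premiums
= 25098 / 36735
= 0.6832


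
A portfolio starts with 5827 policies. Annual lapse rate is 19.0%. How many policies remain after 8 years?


remaining = initial * (1 - lapse)^years
= 5827 * (1 - 0.19)^8
= 5827 * 0.185302
= 1079.7549


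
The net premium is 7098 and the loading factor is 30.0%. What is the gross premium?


Gross = net * (1 + loading)
= 7098 * (1 + 0.3)
= 7098 * 1.3
= 9227.4


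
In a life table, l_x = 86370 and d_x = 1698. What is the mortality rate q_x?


q_x = d_x / l_x
= 1698 / 86370
= 0.0197


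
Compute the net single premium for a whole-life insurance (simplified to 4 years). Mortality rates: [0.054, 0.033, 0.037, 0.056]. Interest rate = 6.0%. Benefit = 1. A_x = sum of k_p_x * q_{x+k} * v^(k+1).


v = 0.943396
Year 0: k_p_x=1.0, q=0.054, term=0.050943
Year 1: k_p_x=0.946, q=0.033, term=0.027784
Year 2: k_p_x=0.914782, q=0.037, term=0.028419
Year 3: k_p_x=0.880935, q=0.056, term=0.039076
A_x = 0.1462


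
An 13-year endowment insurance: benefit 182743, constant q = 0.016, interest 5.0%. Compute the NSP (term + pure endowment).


Term component = 25251.4558
Pure endowment = 13_p_x * v^13 * benefit = 0.810842 * 0.530321 * 182743 = 78580.745
NSP = 103832.2008


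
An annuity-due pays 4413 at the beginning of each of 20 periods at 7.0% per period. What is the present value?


PV_due = PMT * (1-(1+i)^(-n))/i * (1+i)
PV_immediate = 46751.3849
PV_due = 46751.3849 * 1.07
= 50023.9818


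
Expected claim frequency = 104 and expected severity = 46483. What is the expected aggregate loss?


E[S] = E[N] * E[X]
= 104 * 46483
= 4.8342e+06


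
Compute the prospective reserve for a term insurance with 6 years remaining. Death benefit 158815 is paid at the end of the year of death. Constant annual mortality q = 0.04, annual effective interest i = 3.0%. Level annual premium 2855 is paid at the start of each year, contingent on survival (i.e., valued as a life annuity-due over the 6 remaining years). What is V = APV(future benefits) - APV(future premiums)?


v = 1/(1+i) = 0.970874
APV(future benefits) per unit = sum_{k=0}^{5} k_p_x * q * v^(k+1) = 0.19683
APV(future benefits) = 158815 * 0.19683 = 31259.5723
Life annuity-due factor ä_{x:6} = sum_{k=0}^{5} k_p_x * v^k = 5.068375
APV(future premiums) = 2855 * 5.068375 = 14470.2108
V = 31259.5723 - 14470.2108
= 16789.3615


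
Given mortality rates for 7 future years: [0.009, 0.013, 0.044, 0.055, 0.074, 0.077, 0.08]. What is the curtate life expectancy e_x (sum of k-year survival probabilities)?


e_x = sum_{k=1}^{n} k_p_x
k_p_x values:
  1_p_x = 0.991
  2_p_x = 0.978117
  3_p_x = 0.93508
  4_p_x = 0.88365
  5_p_x = 0.81826
  6_p_x = 0.755254
  7_p_x = 0.694834
e_x = 6.0562


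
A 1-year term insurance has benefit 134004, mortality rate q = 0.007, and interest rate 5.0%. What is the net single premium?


NSP = benefit * q * v
v = 1/(1+i) = 0.952381
NSP = 134004 * 0.007 * 0.952381
= 893.36


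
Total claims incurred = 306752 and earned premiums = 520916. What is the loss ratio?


Loss ratio = claims / premiums
= 306752 / 520916
= 0.5889


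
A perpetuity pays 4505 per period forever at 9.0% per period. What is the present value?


PV = PMT / i
= 4505 / 0.09
= 50055.5556


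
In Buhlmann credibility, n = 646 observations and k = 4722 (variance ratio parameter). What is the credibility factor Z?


Z = n / (n + k)
= 646 / (646 + 4722)
= 646 / 5368
= 0.1203


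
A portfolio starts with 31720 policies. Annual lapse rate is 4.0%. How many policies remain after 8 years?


remaining = initial * (1 - lapse)^years
= 31720 * (1 - 0.04)^8
= 31720 * 0.72139
= 22882.4774


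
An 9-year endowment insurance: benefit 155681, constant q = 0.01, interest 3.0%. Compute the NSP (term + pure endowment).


Term component = 11670.8245
Pure endowment = 9_p_x * v^9 * benefit = 0.913517 * 0.766417 * 155681 = 108997.702
NSP = 120668.5265


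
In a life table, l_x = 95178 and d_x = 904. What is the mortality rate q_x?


q_x = d_x / l_x
= 904 / 95178
= 0.0095


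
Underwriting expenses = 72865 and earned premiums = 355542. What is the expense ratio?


Expense ratio = expenses / premiums
= 72865 / 355542
= 0.2049


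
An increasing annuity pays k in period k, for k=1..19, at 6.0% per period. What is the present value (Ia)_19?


(Ia)_n = sum_{k=1}^{n} k * v^k, v = 1/(1+i)
v = 0.943396
Sum computed term by term:
(Ia)_19 = 92.4643


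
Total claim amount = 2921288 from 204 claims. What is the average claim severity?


severity = total / number
= 2921288 / 204
= 14320.0392


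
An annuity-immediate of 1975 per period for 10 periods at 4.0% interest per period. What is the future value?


FV = PMT * ((1+i)^n - 1) / i
= 1975 * ((1.04)^10 - 1) / 0.04
= 1975 * (1.480244 - 1) / 0.04
= 23712.0616


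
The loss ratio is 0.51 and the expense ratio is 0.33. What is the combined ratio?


Combined ratio = loss ratio + expense ratio
= 0.51 + 0.33
= 0.84


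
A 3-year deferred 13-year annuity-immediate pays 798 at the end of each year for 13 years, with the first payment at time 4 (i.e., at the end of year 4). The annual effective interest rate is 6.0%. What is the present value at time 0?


PV at time 3 of the 13-year annuity-immediate:
a_n = 798 * (1-(1+0.06)^(-13))/0.06 = 7064.441
Discount back 3 years to time 0:
PV = 7064.441 * (1+0.06)^(-3)
= 7064.441 * 0.839619
= 5931.4409


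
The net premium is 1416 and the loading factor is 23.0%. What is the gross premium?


Gross = net * (1 + loading)
= 1416 * (1 + 0.23)
= 1416 * 1.23
= 1741.68


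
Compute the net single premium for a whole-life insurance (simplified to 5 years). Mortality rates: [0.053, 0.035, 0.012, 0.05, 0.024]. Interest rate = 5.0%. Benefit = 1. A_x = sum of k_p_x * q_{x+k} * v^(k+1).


v = 0.952381
Year 0: k_p_x=1.0, q=0.053, term=0.050476
Year 1: k_p_x=0.947, q=0.035, term=0.030063
Year 2: k_p_x=0.913855, q=0.012, term=0.009473
Year 3: k_p_x=0.902889, q=0.05, term=0.03714
Year 4: k_p_x=0.857744, q=0.024, term=0.01613
A_x = 0.1433


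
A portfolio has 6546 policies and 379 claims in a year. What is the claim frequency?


frequency = claims / policies
= 379 / 6546
= 0.0579


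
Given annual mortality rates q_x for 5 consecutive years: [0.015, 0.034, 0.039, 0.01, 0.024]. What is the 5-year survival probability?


p_k = 1 - q_k for each year
Survival = product of (1 - q_k)
= 0.985 * 0.966 * 0.961 * 0.99 * 0.976
= 0.8835


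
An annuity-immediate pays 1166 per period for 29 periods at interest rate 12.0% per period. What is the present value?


PV = PMT * (1 - (1+i)^(-n)) / i
= 1166 * (1 - (1+0.12)^(-29)) / 0.12
= 1166 * (1 - 0.037383) / 0.12
= 1166 * 8.021806
= 9353.4258


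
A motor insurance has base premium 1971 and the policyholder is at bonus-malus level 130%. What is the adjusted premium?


adjusted = base * BM_level / 100
= 1971 * 130 / 100
= 1971 * 1.3
= 2562.3


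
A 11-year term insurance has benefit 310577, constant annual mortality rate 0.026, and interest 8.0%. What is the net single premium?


NSP = benefit * sum_{k=0}^{n-1} k_p_x * q * v^(k+1)
With constant q=0.026, v=0.925926
Sum = 0.16655
NSP = 310577 * 0.16655
= 51726.7236


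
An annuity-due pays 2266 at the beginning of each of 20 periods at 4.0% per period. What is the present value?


PV_due = PMT * (1-(1+i)^(-n))/i * (1+i)
PV_immediate = 30795.6795
PV_due = 30795.6795 * 1.04
= 32027.5067


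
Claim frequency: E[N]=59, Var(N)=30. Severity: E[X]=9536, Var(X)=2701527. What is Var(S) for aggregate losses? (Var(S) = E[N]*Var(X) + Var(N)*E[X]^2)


Var(S) = E[N]*Var(X) + Var(N)*E[X]^2
= 59*2701527 + 30*9536^2
= 159390093 + 2728058880
= 2.8874e+09


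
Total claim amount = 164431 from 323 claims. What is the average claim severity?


severity = total / number
= 164431 / 323
= 509.0743


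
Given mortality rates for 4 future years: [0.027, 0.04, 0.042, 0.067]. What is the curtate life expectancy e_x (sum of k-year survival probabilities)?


e_x = sum_{k=1}^{n} k_p_x
k_p_x values:
  1_p_x = 0.973
  2_p_x = 0.93408
  3_p_x = 0.894849
  4_p_x = 0.834894
e_x = 3.6368


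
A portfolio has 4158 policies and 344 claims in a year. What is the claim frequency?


frequency = claims / policies
= 344 / 4158
= 0.0827


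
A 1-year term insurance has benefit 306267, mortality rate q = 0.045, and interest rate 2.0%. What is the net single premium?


NSP = benefit * q * v
v = 1/(1+i) = 0.980392
NSP = 306267 * 0.045 * 0.980392
= 13511.7794


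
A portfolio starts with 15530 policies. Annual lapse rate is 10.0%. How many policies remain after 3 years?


remaining = initial * (1 - lapse)^years
= 15530 * (1 - 0.1)^3
= 15530 * 0.729
= 11321.37


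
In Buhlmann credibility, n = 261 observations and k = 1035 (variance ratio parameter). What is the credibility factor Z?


Z = n / (n + k)
= 261 / (261 + 1035)
= 261 / 1296
= 0.2014


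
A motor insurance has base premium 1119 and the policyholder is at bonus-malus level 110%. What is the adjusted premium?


adjusted = base * BM_level / 100
= 1119 * 110 / 100
= 1119 * 1.1
= 1230.9


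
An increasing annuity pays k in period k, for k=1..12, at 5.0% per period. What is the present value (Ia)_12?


(Ia)_n = sum_{k=1}^{n} k * v^k, v = 1/(1+i)
v = 0.952381
Sum computed term by term:
(Ia)_12 = 52.4873


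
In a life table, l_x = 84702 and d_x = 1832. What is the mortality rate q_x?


q_x = d_x / l_x
= 1832 / 84702
= 0.0216


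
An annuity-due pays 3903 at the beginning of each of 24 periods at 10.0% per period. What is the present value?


PV_due = PMT * (1-(1+i)^(-n))/i * (1+i)
PV_immediate = 35067.4559
PV_due = 35067.4559 * 1.1
= 38574.2015


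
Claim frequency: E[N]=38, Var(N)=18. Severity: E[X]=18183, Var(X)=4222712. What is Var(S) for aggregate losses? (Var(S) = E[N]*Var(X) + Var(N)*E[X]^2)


Var(S) = E[N]*Var(X) + Var(N)*E[X]^2
= 38*4222712 + 18*18183^2
= 160463056 + 5951186802
= 6.1116e+09


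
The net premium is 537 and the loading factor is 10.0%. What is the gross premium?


Gross = net * (1 + loading)
= 537 * (1 + 0.1)
= 537 * 1.1
= 590.7


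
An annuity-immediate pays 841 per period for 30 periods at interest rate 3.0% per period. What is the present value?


PV = PMT * (1 - (1+i)^(-n)) / i
= 841 * (1 - (1+0.03)^(-30)) / 0.03
= 841 * (1 - 0.411987) / 0.03
= 841 * 19.600441
= 16483.9712


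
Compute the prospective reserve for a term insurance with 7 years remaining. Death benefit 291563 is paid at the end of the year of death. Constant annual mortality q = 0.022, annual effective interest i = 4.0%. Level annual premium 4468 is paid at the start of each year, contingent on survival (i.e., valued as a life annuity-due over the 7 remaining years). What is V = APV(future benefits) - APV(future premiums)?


v = 1/(1+i) = 0.961538
APV(future benefits) per unit = sum_{k=0}^{6} k_p_x * q * v^(k+1) = 0.124074
APV(future benefits) = 291563 * 0.124074 = 36175.3558
Life annuity-due factor ä_{x:7} = sum_{k=0}^{6} k_p_x * v^k = 5.865311
APV(future premiums) = 4468 * 5.865311 = 26206.2104
V = 36175.3558 - 26206.2104
= 9969.1454


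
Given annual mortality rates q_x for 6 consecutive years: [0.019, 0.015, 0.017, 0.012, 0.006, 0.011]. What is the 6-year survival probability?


p_k = 1 - q_k for each year
Survival = product of (1 - q_k)
= 0.981 * 0.985 * 0.983 * 0.988 * 0.994 * 0.989
= 0.9226


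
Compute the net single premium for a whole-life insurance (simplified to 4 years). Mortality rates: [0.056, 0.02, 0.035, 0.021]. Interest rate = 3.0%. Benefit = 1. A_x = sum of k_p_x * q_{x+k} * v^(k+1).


v = 0.970874
Year 0: k_p_x=1.0, q=0.056, term=0.054369
Year 1: k_p_x=0.944, q=0.02, term=0.017796
Year 2: k_p_x=0.92512, q=0.035, term=0.029632
Year 3: k_p_x=0.892741, q=0.021, term=0.016657
A_x = 0.1185


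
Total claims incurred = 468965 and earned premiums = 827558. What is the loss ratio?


Loss ratio = claims / premiums
= 468965 / 827558
= 0.5667


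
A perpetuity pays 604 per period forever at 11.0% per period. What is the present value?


PV = PMT / i
= 604 / 0.11
= 5490.9091


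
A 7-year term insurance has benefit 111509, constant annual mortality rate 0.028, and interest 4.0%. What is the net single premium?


NSP = benefit * sum_{k=0}^{n-1} k_p_x * q * v^(k+1)
With constant q=0.028, v=0.961538
Sum = 0.155269
NSP = 111509 * 0.155269
= 17313.9239


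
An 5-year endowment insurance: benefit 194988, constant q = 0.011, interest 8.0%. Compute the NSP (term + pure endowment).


Term component = 8391.7226
Pure endowment = 5_p_x * v^5 * benefit = 0.946197 * 0.680583 * 194988 = 125565.5679
NSP = 133957.2905


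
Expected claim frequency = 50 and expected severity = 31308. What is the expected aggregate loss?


E[S] = E[N] * E[X]
= 50 * 31308
= 1.5654e+06


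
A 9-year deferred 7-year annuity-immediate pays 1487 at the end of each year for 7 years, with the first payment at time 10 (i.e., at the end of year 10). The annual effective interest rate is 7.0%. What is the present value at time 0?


PV at time 9 of the 7-year annuity-immediate:
a_n = 1487 * (1-(1+0.07)^(-7))/0.07 = 8013.8733
Discount back 9 years to time 0:
PV = 8013.8733 * (1+0.07)^(-9)
= 8013.8733 * 0.543934
= 4359.0161


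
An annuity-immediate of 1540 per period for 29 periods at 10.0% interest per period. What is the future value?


FV = PMT * ((1+i)^n - 1) / i
= 1540 * ((1.1)^29 - 1) / 0.1
= 1540 * (15.863093 - 1) / 0.1
= 228891.6318


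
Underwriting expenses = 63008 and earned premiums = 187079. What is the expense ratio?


Expense ratio = expenses / premiums
= 63008 / 187079
= 0.3368


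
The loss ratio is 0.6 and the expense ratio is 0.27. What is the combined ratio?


Combined ratio = loss ratio + expense ratio
= 0.6 + 0.27
= 0.87


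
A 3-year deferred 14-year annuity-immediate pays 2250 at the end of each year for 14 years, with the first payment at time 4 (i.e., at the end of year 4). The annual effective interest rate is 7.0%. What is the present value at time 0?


PV at time 3 of the 14-year annuity-immediate:
a_n = 2250 * (1-(1+0.07)^(-14))/0.07 = 19677.303
Discount back 3 years to time 0:
PV = 19677.303 * (1+0.07)^(-3)
= 19677.303 * 0.816298
= 16062.5406


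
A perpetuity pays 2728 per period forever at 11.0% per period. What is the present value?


PV = PMT / i
= 2728 / 0.11
= 24800.0


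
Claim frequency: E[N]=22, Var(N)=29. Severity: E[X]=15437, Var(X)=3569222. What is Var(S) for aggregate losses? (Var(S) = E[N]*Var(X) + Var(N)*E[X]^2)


Var(S) = E[N]*Var(X) + Var(N)*E[X]^2
= 22*3569222 + 29*15437^2
= 78522884 + 6910728101
= 6.9893e+09


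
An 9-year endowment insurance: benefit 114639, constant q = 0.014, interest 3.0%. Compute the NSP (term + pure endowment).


Term component = 11851.685
Pure endowment = 9_p_x * v^9 * benefit = 0.88083 * 0.766417 * 114639 = 77390.8472
NSP = 89242.5322


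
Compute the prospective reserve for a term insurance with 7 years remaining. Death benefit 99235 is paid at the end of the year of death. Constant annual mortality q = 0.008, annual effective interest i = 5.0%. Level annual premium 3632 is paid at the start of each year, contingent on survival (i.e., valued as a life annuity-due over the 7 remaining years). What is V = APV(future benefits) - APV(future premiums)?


v = 1/(1+i) = 0.952381
APV(future benefits) per unit = sum_{k=0}^{6} k_p_x * q * v^(k+1) = 0.045265
APV(future benefits) = 99235 * 0.045265 = 4491.9141
Life annuity-due factor ä_{x:7} = sum_{k=0}^{6} k_p_x * v^k = 5.941087
APV(future premiums) = 3632 * 5.941087 = 21578.0262
V = 4491.9141 - 21578.0262
= -17086.1122


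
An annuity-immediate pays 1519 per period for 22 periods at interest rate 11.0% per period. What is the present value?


PV = PMT * (1 - (1+i)^(-n)) / i
= 1519 * (1 - (1+0.11)^(-22)) / 0.11
= 1519 * (1 - 0.100669) / 0.11
= 1519 * 8.175739
= 12418.9477


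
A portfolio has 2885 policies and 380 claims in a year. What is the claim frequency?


frequency = claims / policies
= 380 / 2885
= 0.1317


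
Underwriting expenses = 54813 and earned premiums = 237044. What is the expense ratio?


Expense ratio = expenses / premiums
= 54813 / 237044
= 0.2312


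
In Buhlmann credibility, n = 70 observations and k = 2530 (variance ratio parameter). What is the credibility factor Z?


Z = n / (n + k)
= 70 / (70 + 2530)
= 70 / 2600
= 0.0269


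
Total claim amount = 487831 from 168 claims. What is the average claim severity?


severity = total / number
= 487831 / 168
= 2903.756


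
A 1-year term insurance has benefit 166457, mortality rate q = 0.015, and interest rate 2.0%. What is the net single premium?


NSP = benefit * q * v
v = 1/(1+i) = 0.980392
NSP = 166457 * 0.015 * 0.980392
= 2447.8971


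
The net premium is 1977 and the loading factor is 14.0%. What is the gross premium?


Gross = net * (1 + loading)
= 1977 * (1 + 0.14)
= 1977 * 1.14
= 2253.78


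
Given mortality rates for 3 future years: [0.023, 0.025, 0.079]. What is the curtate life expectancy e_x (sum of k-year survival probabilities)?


e_x = sum_{k=1}^{n} k_p_x
k_p_x values:
  1_p_x = 0.977
  2_p_x = 0.952575
  3_p_x = 0.877322
e_x = 2.8069


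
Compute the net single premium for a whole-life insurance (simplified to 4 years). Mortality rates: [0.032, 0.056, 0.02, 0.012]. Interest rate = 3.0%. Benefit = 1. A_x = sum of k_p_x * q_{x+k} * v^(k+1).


v = 0.970874
Year 0: k_p_x=1.0, q=0.032, term=0.031068
Year 1: k_p_x=0.968, q=0.056, term=0.051096
Year 2: k_p_x=0.913792, q=0.02, term=0.016725
Year 3: k_p_x=0.895516, q=0.012, term=0.009548
A_x = 0.1084


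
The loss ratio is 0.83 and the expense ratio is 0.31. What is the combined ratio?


Combined ratio = loss ratio + expense ratio
= 0.83 + 0.31
= 1.14


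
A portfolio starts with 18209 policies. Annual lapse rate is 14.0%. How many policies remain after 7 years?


remaining = initial * (1 - lapse)^years
= 18209 * (1 - 0.14)^7
= 18209 * 0.347928
= 6335.4177


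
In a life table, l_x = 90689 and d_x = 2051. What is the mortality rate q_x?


q_x = d_x / l_x
= 2051 / 90689
= 0.0226


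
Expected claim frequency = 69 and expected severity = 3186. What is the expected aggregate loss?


E[S] = E[N] * E[X]
= 69 * 3186
= 219834


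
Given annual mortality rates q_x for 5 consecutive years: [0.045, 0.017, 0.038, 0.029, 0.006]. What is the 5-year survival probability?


p_k = 1 - q_k for each year
Survival = product of (1 - q_k)
= 0.955 * 0.983 * 0.962 * 0.971 * 0.994
= 0.8716


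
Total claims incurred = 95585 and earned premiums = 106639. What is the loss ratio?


Loss ratio = claims / premiums
= 95585 / 106639
= 0.8963


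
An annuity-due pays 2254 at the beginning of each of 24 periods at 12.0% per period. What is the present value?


PV_due = PMT * (1-(1+i)^(-n))/i * (1+i)
PV_immediate = 17545.8478
PV_due = 17545.8478 * 1.12
= 19651.3496


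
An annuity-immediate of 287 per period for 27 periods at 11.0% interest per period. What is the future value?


FV = PMT * ((1+i)^n - 1) / i
= 287 * ((1.11)^27 - 1) / 0.11
= 287 * (16.73865 - 1) / 0.11
= 41063.5685


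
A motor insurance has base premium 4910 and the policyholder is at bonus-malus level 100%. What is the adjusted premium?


adjusted = base * BM_level / 100
= 4910 * 100 / 100
= 4910 * 1.0
= 4910.0


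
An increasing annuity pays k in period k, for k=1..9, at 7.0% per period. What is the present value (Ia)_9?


(Ia)_n = sum_{k=1}^{n} k * v^k, v = 1/(1+i)
v = 0.934579
Sum computed term by term:
(Ia)_9 = 29.6556


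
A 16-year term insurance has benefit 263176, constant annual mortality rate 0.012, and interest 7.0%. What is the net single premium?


NSP = benefit * sum_{k=0}^{n-1} k_p_x * q * v^(k+1)
With constant q=0.012, v=0.934579
Sum = 0.105478
NSP = 263176 * 0.105478
= 27759.2065


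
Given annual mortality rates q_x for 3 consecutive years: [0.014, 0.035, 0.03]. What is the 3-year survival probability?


p_k = 1 - q_k for each year
Survival = product of (1 - q_k)
= 0.986 * 0.965 * 0.97
= 0.9229


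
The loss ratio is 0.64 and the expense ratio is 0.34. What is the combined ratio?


Combined ratio = loss ratio + expense ratio
= 0.64 + 0.34
= 0.98


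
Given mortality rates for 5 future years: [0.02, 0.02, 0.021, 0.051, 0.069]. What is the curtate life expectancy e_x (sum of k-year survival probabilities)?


e_x = sum_{k=1}^{n} k_p_x
k_p_x values:
  1_p_x = 0.98
  2_p_x = 0.9604
  3_p_x = 0.940232
  4_p_x = 0.89228
  5_p_x = 0.830712
e_x = 4.6036


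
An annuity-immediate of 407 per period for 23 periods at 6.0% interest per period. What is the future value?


FV = PMT * ((1+i)^n - 1) / i
= 407 * ((1.06)^23 - 1) / 0.06
= 407 * (3.81975 - 1) / 0.06
= 19127.3019


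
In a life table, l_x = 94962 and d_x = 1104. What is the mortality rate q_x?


q_x = d_x / l_x
= 1104 / 94962
= 0.0116


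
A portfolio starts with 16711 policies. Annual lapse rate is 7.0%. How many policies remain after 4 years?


remaining = initial * (1 - lapse)^years
= 16711 * (1 - 0.07)^4
= 16711 * 0.748052
= 12500.6971


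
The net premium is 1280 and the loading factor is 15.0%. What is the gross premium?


Gross = net * (1 + loading)
= 1280 * (1 + 0.15)
= 1280 * 1.15
= 1472.0


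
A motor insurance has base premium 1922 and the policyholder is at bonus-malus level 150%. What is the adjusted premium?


adjusted = base * BM_level / 100
= 1922 * 150 / 100
= 1922 * 1.5
= 2883.0


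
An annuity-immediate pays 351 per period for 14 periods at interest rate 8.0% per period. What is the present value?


PV = PMT * (1 - (1+i)^(-n)) / i
= 351 * (1 - (1+0.08)^(-14)) / 0.08
= 351 * (1 - 0.340461) / 0.08
= 351 * 8.244237
= 2893.7272


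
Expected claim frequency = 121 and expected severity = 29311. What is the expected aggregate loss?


E[S] = E[N] * E[X]
= 121 * 29311
= 3.5466e+06


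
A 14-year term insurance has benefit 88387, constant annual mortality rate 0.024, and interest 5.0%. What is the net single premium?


NSP = benefit * sum_{k=0}^{n-1} k_p_x * q * v^(k+1)
With constant q=0.024, v=0.952381
Sum = 0.207744
NSP = 88387 * 0.207744
= 18361.8328


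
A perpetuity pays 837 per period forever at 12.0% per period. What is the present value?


PV = PMT / i
= 837 / 0.12
= 6975.0


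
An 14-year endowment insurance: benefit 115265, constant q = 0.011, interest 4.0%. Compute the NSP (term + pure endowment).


Term component = 12564.0183
Pure endowment = 14_p_x * v^14 * benefit = 0.856541 * 0.577475 * 115265 = 57013.6423
NSP = 69577.6606


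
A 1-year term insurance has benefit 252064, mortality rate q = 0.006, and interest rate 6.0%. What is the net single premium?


NSP = benefit * q * v
v = 1/(1+i) = 0.943396
NSP = 252064 * 0.006 * 0.943396
= 1426.7774


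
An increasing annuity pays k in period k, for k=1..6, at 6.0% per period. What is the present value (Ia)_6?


(Ia)_n = sum_{k=1}^{n} k * v^k, v = 1/(1+i)
v = 0.943396
Sum computed term by term:
(Ia)_6 = 16.3767


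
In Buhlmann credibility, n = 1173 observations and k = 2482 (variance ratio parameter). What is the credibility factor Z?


Z = n / (n + k)
= 1173 / (1173 + 2482)
= 1173 / 3655
= 0.3209


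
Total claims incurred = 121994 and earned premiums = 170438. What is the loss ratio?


Loss ratio = claims / premiums
= 121994 / 170438
= 0.7158


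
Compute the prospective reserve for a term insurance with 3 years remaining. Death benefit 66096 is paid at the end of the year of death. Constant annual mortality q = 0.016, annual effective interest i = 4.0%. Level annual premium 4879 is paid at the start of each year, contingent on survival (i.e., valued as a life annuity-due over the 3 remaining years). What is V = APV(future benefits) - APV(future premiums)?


v = 1/(1+i) = 0.961538
APV(future benefits) per unit = sum_{k=0}^{2} k_p_x * q * v^(k+1) = 0.043713
APV(future benefits) = 66096 * 0.043713 = 2889.2707
Life annuity-due factor ä_{x:3} = sum_{k=0}^{2} k_p_x * v^k = 2.841361
APV(future premiums) = 4879 * 2.841361 = 13863.0001
V = 2889.2707 - 13863.0001
= -10973.7294


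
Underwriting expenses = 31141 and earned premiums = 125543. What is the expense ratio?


Expense ratio = expenses / premiums
= 31141 / 125543
= 0.2481


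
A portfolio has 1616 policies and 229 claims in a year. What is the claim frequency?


frequency = claims / policies
= 229 / 1616
= 0.1417


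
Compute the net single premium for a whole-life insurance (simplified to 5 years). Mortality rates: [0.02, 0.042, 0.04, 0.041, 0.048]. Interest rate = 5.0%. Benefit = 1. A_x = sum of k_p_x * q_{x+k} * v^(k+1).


v = 0.952381
Year 0: k_p_x=1.0, q=0.02, term=0.019048
Year 1: k_p_x=0.98, q=0.042, term=0.037333
Year 2: k_p_x=0.93884, q=0.04, term=0.03244
Year 3: k_p_x=0.901286, q=0.041, term=0.030401
Year 4: k_p_x=0.864334, q=0.048, term=0.032507
A_x = 0.1517


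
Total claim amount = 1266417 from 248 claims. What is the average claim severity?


severity = total / number
= 1266417 / 248
= 5106.5202


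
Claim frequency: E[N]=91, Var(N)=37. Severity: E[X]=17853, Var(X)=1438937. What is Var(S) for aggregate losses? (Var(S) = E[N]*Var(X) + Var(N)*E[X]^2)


Var(S) = E[N]*Var(X) + Var(N)*E[X]^2
= 91*1438937 + 37*17853^2
= 130943267 + 11792995533
= 1.1924e+10


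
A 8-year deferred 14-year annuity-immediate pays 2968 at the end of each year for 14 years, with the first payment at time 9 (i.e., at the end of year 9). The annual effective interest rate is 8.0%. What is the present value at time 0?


PV at time 8 of the 14-year annuity-immediate:
a_n = 2968 * (1-(1+0.08)^(-14))/0.08 = 24468.8954
Discount back 8 years to time 0:
PV = 24468.8954 * (1+0.08)^(-8)
= 24468.8954 * 0.540269
= 13219.7828


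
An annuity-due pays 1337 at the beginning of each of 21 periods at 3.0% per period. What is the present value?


PV_due = PMT * (1-(1+i)^(-n))/i * (1+i)
PV_immediate = 20609.8873
PV_due = 20609.8873 * 1.03
= 21228.1839


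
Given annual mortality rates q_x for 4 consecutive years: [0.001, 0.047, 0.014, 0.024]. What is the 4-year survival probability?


p_k = 1 - q_k for each year
Survival = product of (1 - q_k)
= 0.999 * 0.953 * 0.986 * 0.976
= 0.9162


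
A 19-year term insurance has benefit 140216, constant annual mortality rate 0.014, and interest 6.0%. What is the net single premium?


NSP = benefit * sum_{k=0}^{n-1} k_p_x * q * v^(k+1)
With constant q=0.014, v=0.943396
Sum = 0.141354
NSP = 140216 * 0.141354
= 19820.1116


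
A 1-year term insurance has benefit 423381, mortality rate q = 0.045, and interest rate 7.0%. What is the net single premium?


NSP = benefit * q * v
v = 1/(1+i) = 0.934579
NSP = 423381 * 0.045 * 0.934579
= 17805.743


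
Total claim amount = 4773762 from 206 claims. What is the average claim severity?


severity = total / number
= 4773762 / 206
= 23173.6019


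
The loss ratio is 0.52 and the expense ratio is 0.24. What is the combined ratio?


Combined ratio = loss ratio + expense ratio
= 0.52 + 0.24
= 0.76


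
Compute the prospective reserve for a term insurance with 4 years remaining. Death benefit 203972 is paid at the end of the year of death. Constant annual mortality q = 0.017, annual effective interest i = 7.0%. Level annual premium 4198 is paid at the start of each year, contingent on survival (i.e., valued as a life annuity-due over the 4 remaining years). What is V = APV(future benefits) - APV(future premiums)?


v = 1/(1+i) = 0.934579
APV(future benefits) per unit = sum_{k=0}^{3} k_p_x * q * v^(k+1) = 0.056212
APV(future benefits) = 203972 * 0.056212 = 11465.6962
Life annuity-due factor ä_{x:4} = sum_{k=0}^{3} k_p_x * v^k = 3.538056
APV(future premiums) = 4198 * 3.538056 = 14852.76
V = 11465.6962 - 14852.76
= -3387.0639


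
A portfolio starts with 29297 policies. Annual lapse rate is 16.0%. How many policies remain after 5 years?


remaining = initial * (1 - lapse)^years
= 29297 * (1 - 0.16)^5
= 29297 * 0.418212
= 12252.3553


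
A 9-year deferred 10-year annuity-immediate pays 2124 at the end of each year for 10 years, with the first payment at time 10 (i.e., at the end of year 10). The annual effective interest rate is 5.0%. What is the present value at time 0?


PV at time 9 of the 10-year annuity-immediate:
a_n = 2124 * (1-(1+0.05)^(-10))/0.05 = 16400.965
Discount back 9 years to time 0:
PV = 16400.965 * (1+0.05)^(-9)
= 16400.965 * 0.644609
= 10572.2083


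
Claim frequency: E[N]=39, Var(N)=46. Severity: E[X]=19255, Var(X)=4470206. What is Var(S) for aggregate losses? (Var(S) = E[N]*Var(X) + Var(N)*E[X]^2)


Var(S) = E[N]*Var(X) + Var(N)*E[X]^2
= 39*4470206 + 46*19255^2
= 174338034 + 17054731150
= 1.7229e+10


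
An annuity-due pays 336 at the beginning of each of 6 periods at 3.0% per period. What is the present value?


PV_due = PMT * (1-(1+i)^(-n))/i * (1+i)
PV_immediate = 1820.1763
PV_due = 1820.1763 * 1.03
= 1874.7816


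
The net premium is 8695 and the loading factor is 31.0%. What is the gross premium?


Gross = net * (1 + loading)
= 8695 * (1 + 0.31)
= 8695 * 1.31
= 11390.45


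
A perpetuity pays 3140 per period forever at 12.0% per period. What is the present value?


PV = PMT / i
= 3140 / 0.12
= 26166.6667


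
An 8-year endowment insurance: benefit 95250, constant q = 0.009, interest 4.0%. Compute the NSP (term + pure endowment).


Term component = 5603.472
Pure endowment = 8_p_x * v^8 * benefit = 0.930228 * 0.73069 * 95250 = 64742.2079
NSP = 70345.6799


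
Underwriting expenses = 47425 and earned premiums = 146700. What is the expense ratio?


Expense ratio = expenses / premiums
= 47425 / 146700
= 0.3233


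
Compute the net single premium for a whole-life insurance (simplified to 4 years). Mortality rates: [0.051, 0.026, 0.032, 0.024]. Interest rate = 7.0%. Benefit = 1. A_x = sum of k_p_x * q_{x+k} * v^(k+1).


v = 0.934579
Year 0: k_p_x=1.0, q=0.051, term=0.047664
Year 1: k_p_x=0.949, q=0.026, term=0.021551
Year 2: k_p_x=0.924326, q=0.032, term=0.024145
Year 3: k_p_x=0.894748, q=0.024, term=0.016382
A_x = 0.1097


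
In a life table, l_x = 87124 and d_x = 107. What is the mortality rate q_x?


q_x = d_x / l_x
= 107 / 87124
= 0.0012


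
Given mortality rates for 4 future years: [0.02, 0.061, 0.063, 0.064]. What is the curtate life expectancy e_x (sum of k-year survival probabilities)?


e_x = sum_{k=1}^{n} k_p_x
k_p_x values:
  1_p_x = 0.98
  2_p_x = 0.92022
  3_p_x = 0.862246
  4_p_x = 0.807062
e_x = 3.5695


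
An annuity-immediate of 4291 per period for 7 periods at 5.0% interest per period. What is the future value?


FV = PMT * ((1+i)^n - 1) / i
= 4291 * ((1.05)^7 - 1) / 0.05
= 4291 * (1.4071 - 1) / 0.05
= 34937.3583


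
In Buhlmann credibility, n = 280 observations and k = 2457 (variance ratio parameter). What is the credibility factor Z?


Z = n / (n + k)
= 280 / (280 + 2457)
= 280 / 2737
= 0.1023


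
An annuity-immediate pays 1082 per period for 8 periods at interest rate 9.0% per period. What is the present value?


PV = PMT * (1 - (1+i)^(-n)) / i
= 1082 * (1 - (1+0.09)^(-8)) / 0.09
= 1082 * (1 - 0.501866) / 0.09
= 1082 * 5.534819
= 5988.6743


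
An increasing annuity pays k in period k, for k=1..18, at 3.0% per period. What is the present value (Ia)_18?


(Ia)_n = sum_{k=1}^{n} k * v^k, v = 1/(1+i)
v = 0.970874
Sum computed term by term:
(Ia)_18 = 119.7672


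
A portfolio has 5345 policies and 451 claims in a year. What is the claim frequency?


frequency = claims / policies
= 451 / 5345
= 0.0844


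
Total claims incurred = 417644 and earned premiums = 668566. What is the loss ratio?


Loss ratio = claims / premiums
= 417644 / 668566
= 0.6247


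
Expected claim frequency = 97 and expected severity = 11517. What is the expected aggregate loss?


E[S] = E[N] * E[X]
= 97 * 11517
= 1.1171e+06


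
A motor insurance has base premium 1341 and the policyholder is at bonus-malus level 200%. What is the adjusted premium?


adjusted = base * BM_level / 100
= 1341 * 200 / 100
= 1341 * 2.0
= 2682.0


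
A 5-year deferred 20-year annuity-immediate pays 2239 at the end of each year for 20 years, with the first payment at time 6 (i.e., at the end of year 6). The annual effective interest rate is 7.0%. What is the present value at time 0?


PV at time 5 of the 20-year annuity-immediate:
a_n = 2239 * (1-(1+0.07)^(-20))/0.07 = 23719.9979
Discount back 5 years to time 0:
PV = 23719.9979 * (1+0.07)^(-5)
= 23719.9979 * 0.712986
= 16912.0307


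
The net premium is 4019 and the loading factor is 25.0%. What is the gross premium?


Gross = net * (1 + loading)
= 4019 * (1 + 0.25)
= 4019 * 1.25
= 5023.75


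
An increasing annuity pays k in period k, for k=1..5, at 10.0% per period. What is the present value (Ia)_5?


(Ia)_n = sum_{k=1}^{n} k * v^k, v = 1/(1+i)
v = 0.909091
Sum computed term by term:
(Ia)_5 = 10.6526


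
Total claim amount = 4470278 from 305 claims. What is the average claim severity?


severity = total / number
= 4470278 / 305
= 14656.6492


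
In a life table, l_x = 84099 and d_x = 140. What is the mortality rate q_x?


q_x = d_x / l_x
= 140 / 84099
= 0.0017


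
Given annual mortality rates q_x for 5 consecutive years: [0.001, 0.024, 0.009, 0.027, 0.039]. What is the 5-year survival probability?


p_k = 1 - q_k for each year
Survival = product of (1 - q_k)
= 0.999 * 0.976 * 0.991 * 0.973 * 0.961
= 0.9035
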